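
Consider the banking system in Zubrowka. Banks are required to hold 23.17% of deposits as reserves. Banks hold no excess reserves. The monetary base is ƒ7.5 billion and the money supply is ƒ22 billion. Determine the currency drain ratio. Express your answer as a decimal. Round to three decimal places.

Using m = M/MB = 22/7.5 ≈ 2.933333. From m = (1 + c)/(c + rr + e), rearranging gives 1 + c = m·(c + rr + e), so c·(1 − m) = m·(rr + e) − 1.
Hence c = [m·(rr + e) − 1]/(1 − m) = [2.933333 × (0.2317 + 0) − 1] / (1 − 2.933333) ≈ 0.165697.

0.166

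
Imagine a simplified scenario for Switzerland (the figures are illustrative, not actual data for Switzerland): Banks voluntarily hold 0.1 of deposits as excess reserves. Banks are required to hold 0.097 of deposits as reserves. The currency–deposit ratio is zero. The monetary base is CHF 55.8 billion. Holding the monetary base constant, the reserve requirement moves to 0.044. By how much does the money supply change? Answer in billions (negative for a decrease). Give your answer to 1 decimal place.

Initially m₁ = 1 / (0.097 + 0.1) ≈ 5.0761, so M₁ = 5.0761 × 55.8 ≈ 283.2464 billion.
After the change m₂ = 1 / (0.044 + 0.1) ≈ 6.9444, so M₂ = 6.9444 × 55.8 ≈ 387.4975 billion.
ΔM = M₂ − M₁ = 387.4975 − 283.2464 = 104.2511 billion.

CHF 104.3 billion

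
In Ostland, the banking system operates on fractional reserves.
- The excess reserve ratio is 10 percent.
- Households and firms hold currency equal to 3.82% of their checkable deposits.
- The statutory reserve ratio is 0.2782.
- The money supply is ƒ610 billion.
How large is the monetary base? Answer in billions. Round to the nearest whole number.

The money multiplier is m = (1 + c) / (rr + e + c) = (1 + 0.0382) / (0.2782 + 0.1 + 0.0382) ≈ 2.4933.
MB = M / m = 610 / 2.4933 ≈ 244.6557 billion.

ƒ245 billion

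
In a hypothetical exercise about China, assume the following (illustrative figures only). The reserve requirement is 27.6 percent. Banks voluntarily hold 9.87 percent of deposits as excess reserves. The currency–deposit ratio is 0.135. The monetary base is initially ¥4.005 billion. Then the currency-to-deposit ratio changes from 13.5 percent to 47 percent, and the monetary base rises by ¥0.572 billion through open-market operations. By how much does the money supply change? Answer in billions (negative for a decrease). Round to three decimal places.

-0.953 billion

Before: m₁ = (1 + 0.135) / (0.276 + 0.0987 + 0.135) ≈ 2.22680, MB₁ = 4.005, so M₁ = 2.22680 × 4.005 ≈ 8.9183 billion.
After: m₂ = (1 + 0.47) / (0.276 + 0.0987 + 0.47) ≈ 1.74026, MB₂ = 4.005 + 0.572 = 4.577, so M₂ = 1.74026 × 4.577 ≈ 7.9652 billion.
ΔM = M₂ − M₁ = 7.9652 − 8.9183 = -0.9531 billion.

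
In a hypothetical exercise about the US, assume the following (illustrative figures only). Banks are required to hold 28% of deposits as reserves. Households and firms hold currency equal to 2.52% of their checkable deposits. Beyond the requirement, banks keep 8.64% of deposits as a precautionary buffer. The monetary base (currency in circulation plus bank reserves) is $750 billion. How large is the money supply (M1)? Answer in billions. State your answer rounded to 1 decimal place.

The money multiplier is m = (1 + c) / (rr + e + c) = (1 + 0.0252) / (0.28 + 0.0864 + 0.0252) ≈ 2.61798.
So M = m × MB = 2.61798 × 750 = 1963.485 billion.

$1963.5 billion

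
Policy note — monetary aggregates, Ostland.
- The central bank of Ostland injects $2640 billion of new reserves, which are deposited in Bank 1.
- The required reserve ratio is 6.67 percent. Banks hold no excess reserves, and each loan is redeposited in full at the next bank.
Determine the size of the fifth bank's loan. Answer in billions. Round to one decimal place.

$1869.4 billion

Each bank lends a fraction (1 − rr) = 0.9333 of the deposit it receives, so Bank 5 receives 2640·0.9333^4 and lends 2640·0.9333^5 ≈ 1869.4345 billion.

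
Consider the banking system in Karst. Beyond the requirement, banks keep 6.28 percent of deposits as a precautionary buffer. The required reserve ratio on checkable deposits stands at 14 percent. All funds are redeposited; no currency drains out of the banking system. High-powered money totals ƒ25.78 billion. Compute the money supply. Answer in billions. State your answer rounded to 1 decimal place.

ƒ127.1 billion

The money multiplier is m = 1 / (rr + e) = 1 / (0.14 + 0.0628) ≈ 4.9310.
So M = m × MB = 4.9310 × 25.78 ≈ 127.1212 billion.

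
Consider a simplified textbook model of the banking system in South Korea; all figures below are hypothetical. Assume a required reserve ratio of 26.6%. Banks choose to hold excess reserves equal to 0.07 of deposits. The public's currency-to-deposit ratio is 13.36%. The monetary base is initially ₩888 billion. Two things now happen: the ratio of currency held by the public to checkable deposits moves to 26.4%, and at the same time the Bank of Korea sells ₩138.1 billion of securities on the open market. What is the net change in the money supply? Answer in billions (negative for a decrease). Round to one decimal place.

-563.8 billion

Before: m₁ = (1 + 0.1336) / (0.266 + 0.07 + 0.1336) ≈ 2.41397, MB₁ = 888, so M₁ = 2.41397 × 888 ≈ 2143.6054 billion.
After: m₂ = (1 + 0.264) / (0.266 + 0.07 + 0.264) ≈ 2.10667, MB₂ = 888 − 138.1 = 749.9, so M₂ = 2.10667 × 749.9 ≈ 1579.7918 billion.
ΔM = M₂ − M₁ = 1579.7918 − 2143.6054 = -563.8136 billion.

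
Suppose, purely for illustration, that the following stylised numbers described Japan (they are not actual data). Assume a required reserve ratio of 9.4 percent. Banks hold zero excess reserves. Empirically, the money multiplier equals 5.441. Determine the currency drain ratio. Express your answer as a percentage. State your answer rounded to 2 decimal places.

11.00%

Using m = 5.441. From m = (1 + c)/(c + rr + e), rearranging gives 1 + c = m·(c + rr + e), so c·(1 − m) = m·(rr + e) − 1.
Hence c = [m·(rr + e) − 1]/(1 − m) = [5.441 × (0.094 + 0) − 1] / (1 − 5.441) ≈ 0.110008.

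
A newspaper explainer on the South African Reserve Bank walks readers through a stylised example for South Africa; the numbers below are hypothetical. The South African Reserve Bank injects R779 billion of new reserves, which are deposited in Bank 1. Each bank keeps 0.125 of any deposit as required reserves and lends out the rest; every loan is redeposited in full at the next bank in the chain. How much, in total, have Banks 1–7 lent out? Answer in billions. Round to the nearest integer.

Bank i lends (1 − rr)^i of the original deposit: Bank 1 lends 779·0.8750 = 681.6250, Bank 2 lends 779·0.8750² ≈ 596.4219, and so on.
Summing a geometric series: total = 779·[0.8750·(1 − 0.8750^7) / (1 − 0.8750)] ≈ 3311.6292 billion.

R3312 billion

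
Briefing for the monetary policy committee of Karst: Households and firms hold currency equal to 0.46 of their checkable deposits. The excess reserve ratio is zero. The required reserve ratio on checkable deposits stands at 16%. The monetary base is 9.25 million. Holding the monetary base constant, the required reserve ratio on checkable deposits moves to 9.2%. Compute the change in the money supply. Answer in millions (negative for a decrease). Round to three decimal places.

Initially m₁ = (1 + 0.46) / (0.16 + 0.46) ≈ 2.35484, so M₁ = 2.35484 × 9.25 ≈ 21.7823 million.
After the change m₂ = (1 + 0.46) / (0.092 + 0.46) ≈ 2.64493, so M₂ = 2.64493 × 9.25 ≈ 24.4656 million.
ΔM = M₂ − M₁ = 24.4656 − 21.7823 = 2.6833 million.

2.683 million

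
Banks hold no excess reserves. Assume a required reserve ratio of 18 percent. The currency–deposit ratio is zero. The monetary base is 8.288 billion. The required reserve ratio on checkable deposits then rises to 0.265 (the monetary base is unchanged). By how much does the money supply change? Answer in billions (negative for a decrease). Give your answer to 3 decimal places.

-14.769 billion

Initially m₁ = 1 / (0.18) ≈ 5.55556, so M₁ = 5.55556 × 8.288 ≈ 46.0445 billion.
After the change m₂ = 1 / (0.265) ≈ 3.77358, so M₂ = 3.77358 × 8.288 ≈ 31.2754 billion.
ΔM = M₂ − M₁ = 31.2754 − 46.0445 = -14.7691 billion.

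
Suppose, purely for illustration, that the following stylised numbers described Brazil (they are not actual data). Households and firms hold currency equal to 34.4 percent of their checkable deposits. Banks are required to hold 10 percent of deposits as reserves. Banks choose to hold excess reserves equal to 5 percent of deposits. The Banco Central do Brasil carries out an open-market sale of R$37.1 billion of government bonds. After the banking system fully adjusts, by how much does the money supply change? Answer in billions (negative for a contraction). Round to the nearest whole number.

The money multiplier is m = (1 + c) / (rr + e + c) = (1 + 0.344) / (0.1 + 0.05 + 0.344) ≈ 2.7206.
The sale removes 37.1 billion of base, so ΔM = m × ΔMB = 2.7206 × (−37.1) ≈ -100.9343 billion.

-101 billion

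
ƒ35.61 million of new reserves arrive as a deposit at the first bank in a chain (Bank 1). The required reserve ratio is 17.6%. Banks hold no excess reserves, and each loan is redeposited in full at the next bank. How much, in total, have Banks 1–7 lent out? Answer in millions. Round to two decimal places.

ƒ123.72 million

Bank i lends (1 − rr)^i of the original deposit: Bank 1 lends 35.61·0.8240 ≈ 29.3426, Bank 2 lends 35.61·0.8240² ≈ 24.1783, and so on.
Summing a geometric series: total = 35.61·[0.8240·(1 − 0.8240^7) / (1 − 0.8240)] ≈ 123.7187 million.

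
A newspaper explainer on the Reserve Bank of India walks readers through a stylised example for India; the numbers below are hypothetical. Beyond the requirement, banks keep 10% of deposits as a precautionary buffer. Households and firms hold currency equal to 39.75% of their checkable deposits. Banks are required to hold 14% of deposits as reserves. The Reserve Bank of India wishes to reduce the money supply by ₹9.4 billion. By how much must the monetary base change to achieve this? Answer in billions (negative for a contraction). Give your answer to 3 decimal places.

The money multiplier is m = (1 + c) / (rr + e + c) = (1 + 0.3975) / (0.14 + 0.1 + 0.3975) ≈ 2.19216.
ΔMB = ΔM / m = (−9.4) / 2.19216 ≈ -4.288 billion.

-4.288 billion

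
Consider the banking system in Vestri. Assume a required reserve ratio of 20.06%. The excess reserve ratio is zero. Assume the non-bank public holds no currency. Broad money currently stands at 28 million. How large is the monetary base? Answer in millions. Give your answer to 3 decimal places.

With no currency drain and no excess reserves, the money multiplier is m = 1/rr = 1/0.2006 ≈ 4.985045.
The monetary base is MB = M / m = 28 / 4.985045 ≈ 5.6168 million.

5.617 million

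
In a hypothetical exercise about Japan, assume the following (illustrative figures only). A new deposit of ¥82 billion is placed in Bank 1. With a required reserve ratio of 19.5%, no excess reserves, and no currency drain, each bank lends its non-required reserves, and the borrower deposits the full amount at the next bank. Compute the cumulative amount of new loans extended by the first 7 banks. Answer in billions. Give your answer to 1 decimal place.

Bank i lends (1 − rr)^i of the original deposit: Bank 1 lends 82·0.8050 = 66.0100, Bank 2 lends 82·0.8050² ≈ 53.1380, and so on.
Summing a geometric series: total = 82·[0.8050·(1 − 0.8050^7) / (1 − 0.8050)] ≈ 264.3568 billion.

¥264.4 billion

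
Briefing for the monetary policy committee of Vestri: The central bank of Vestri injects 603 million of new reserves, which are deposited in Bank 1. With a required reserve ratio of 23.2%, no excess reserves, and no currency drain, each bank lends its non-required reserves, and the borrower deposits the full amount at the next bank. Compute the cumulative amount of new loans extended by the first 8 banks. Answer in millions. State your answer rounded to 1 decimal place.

1754.5 million

Bank i lends (1 − rr)^i of the original deposit: Bank 1 lends 603·0.7680 = 463.1040, Bank 2 lends 603·0.7680² ≈ 355.6639, and so on.
Summing a geometric series: total = 603·[0.7680·(1 − 0.7680^8) / (1 − 0.7680)] ≈ 1754.5472 million.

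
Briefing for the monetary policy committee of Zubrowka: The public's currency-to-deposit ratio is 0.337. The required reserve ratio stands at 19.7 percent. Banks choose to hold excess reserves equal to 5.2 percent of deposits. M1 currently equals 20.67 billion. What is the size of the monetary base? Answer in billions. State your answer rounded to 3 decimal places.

9.060 billion

The money multiplier is m = (1 + c) / (rr + e + c) = (1 + 0.337) / (0.197 + 0.052 + 0.337) ≈ 2.281570.
MB = M / m = 20.67 / 2.281570 ≈ 9.0596 billion.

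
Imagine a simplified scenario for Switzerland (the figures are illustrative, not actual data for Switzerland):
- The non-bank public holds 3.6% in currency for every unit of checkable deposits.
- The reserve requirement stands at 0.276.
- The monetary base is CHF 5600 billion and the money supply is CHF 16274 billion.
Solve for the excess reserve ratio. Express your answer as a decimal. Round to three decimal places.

Using m = M/MB = 16274/5600 ≈ 2.906071. Since m = (1 + c)/(c + rr + e), the denominator satisfies c + rr + e = (1 + c)/m = (1 + 0.036) / 2.906071 ≈ 0.356495.
With c = 0.036 and rr = 0.276, the excess reserve ratio is 0.356495 − 0.036 − 0.276 = 0.044495.

0.044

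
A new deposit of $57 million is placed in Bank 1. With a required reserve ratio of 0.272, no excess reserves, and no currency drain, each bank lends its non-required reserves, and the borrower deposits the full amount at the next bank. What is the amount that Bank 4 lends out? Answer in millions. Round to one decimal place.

$16.0 million

Each bank lends a fraction (1 − rr) = 0.7280 of the deposit it receives, so Bank 4 receives 57·0.7280^3 and lends 57·0.7280^4 ≈ 16.0103 million.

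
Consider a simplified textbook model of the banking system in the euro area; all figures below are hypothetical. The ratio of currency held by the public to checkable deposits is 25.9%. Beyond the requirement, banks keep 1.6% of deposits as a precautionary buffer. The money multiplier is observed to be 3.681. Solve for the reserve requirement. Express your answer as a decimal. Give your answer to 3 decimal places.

Using m = 3.681. Since m = (1 + c)/(c + rr + e), the denominator satisfies c + rr + e = (1 + c)/m = (1 + 0.259) / 3.681 ≈ 0.342027.
With c = 0.259 and e = 0.016, the reserve requirement is 0.342027 − 0.259 − 0.016 = 0.067027.

0.067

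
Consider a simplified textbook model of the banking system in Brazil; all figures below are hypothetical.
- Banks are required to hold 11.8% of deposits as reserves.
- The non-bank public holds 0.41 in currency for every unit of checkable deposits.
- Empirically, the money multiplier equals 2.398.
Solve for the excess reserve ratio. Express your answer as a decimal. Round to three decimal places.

0.060

Using m = 2.398. Since m = (1 + c)/(c + rr + e), the denominator satisfies c + rr + e = (1 + c)/m = (1 + 0.41) / 2.398 ≈ 0.587990.
With c = 0.41 and rr = 0.118, the excess reserve ratio is 0.587990 − 0.41 − 0.118 = 0.05999.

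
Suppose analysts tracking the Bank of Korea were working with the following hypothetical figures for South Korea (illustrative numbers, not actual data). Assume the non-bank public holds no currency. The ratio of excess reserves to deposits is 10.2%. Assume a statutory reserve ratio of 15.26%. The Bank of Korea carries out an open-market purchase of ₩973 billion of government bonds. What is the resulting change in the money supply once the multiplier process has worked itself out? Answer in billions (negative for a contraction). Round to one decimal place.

The money multiplier is m = 1 / (rr + e) = 1 / (0.1526 + 0.102) ≈ 3.92773.
The purchase adds 973 billion of base, so ΔM = m × ΔMB = 3.92773 × (+973) ≈ 3821.6813 billion.

₩3821.7 billion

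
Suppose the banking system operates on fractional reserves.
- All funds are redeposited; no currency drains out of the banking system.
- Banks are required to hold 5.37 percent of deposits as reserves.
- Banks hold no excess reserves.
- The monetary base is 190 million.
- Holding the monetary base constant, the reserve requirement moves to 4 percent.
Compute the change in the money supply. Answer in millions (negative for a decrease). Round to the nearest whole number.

1212 million

Initially m₁ = 1 / (0.0537) ≈ 18.6220, so M₁ = 18.6220 × 190 = 3538.18 million.
After the change m₂ = 1 / (0.04) = 25, so M₂ = 25 × 190 = 4750 million.
ΔM = M₂ − M₁ = 4750 − 3538.18 = 1211.82 million.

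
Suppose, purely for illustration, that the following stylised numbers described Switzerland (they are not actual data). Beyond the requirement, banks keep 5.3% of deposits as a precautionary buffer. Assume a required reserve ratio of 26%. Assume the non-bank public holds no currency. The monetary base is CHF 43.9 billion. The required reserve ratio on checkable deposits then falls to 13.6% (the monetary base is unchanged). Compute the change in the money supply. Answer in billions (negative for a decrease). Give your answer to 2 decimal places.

Initially m₁ = 1 / (0.26 + 0.053) ≈ 3.19489, so M₁ = 3.19489 × 43.9 ≈ 140.2557 billion.
After the change m₂ = 1 / (0.136 + 0.053) ≈ 5.29101, so M₂ = 5.29101 × 43.9 ≈ 232.2753 billion.
ΔM = M₂ − M₁ = 232.2753 − 140.2557 = 92.0196 billion.

CHF 92.02 billion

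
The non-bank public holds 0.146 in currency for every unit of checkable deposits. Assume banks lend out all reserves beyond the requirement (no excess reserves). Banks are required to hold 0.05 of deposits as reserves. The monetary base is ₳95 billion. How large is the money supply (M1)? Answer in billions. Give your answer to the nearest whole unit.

The money multiplier is m = (1 + c) / (rr + c) = (1 + 0.146) / (0.05 + 0.146) ≈ 5.8469.
So M = m × MB = 5.8469 × 95 = 555.4555 billion.

₳555 billion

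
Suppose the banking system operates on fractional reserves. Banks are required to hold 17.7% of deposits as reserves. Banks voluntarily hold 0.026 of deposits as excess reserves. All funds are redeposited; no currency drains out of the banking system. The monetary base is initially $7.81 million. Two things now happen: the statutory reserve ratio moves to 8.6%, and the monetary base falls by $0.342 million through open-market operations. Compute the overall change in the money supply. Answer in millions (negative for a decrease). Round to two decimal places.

$28.21 million

Before: m₁ = 1 / (0.177 + 0.026) ≈ 4.9261, MB₁ = 7.81, so M₁ = 4.9261 × 7.81 ≈ 38.4728 million.
After: m₂ = 1 / (0.086 + 0.026) ≈ 8.9286, MB₂ = 7.81 − 0.342 = 7.468, so M₂ = 8.9286 × 7.468 ≈ 66.6788 million.
ΔM = M₂ − M₁ = 66.6788 − 38.4728 = 28.206 million.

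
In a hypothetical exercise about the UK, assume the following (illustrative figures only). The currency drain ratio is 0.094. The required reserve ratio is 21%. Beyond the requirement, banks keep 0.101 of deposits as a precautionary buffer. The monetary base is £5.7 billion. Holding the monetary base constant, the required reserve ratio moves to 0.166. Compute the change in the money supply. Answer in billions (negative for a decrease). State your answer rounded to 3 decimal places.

£1.877 billion

Initially m₁ = (1 + 0.094) / (0.21 + 0.101 + 0.094) ≈ 2.70123, so M₁ = 2.70123 × 5.7 ≈ 15.397 billion.
After the change m₂ = (1 + 0.094) / (0.166 + 0.101 + 0.094) ≈ 3.03047, so M₂ = 3.03047 × 5.7 ≈ 17.2737 billion.
ΔM = M₂ − M₁ = 17.2737 − 15.397 = 1.8767 billion.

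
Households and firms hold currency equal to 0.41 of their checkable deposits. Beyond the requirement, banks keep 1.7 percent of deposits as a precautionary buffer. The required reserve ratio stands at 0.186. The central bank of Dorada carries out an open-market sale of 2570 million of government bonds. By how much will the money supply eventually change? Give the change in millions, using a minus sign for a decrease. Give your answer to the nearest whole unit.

-5911 million

The money multiplier is m = (1 + c) / (rr + e + c) = (1 + 0.41) / (0.186 + 0.017 + 0.41) ≈ 2.30016.
The sale removes 2570 million of base, so ΔM = m × ΔMB = 2.30016 × (−2570) = -5911.4112 million.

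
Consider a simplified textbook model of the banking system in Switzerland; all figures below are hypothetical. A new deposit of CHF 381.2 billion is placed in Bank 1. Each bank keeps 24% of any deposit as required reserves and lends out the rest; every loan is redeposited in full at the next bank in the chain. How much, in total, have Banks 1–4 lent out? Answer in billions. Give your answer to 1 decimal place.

Bank i lends (1 − rr)^i of the original deposit: Bank 1 lends 381.2·0.7600 = 289.7120, Bank 2 lends 381.2·0.7600² ≈ 220.1811, and so on.
Summing a geometric series: total = 381.2·[0.7600·(1 − 0.7600^4) / (1 − 0.7600)] ≈ 804.4074 billion.

CHF 804.4 billion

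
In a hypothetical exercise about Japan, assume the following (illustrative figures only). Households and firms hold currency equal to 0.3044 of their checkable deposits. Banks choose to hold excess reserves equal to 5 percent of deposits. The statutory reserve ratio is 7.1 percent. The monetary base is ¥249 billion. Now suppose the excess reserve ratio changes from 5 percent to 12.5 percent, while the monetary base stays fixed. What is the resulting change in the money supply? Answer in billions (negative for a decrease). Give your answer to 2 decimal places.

-114.43 billion

Initially m₁ = (1 + 0.3044) / (0.071 + 0.05 + 0.3044) ≈ 3.066291, so M₁ = 3.066291 × 249 ≈ 763.5065 billion.
After the change m₂ = (1 + 0.3044) / (0.071 + 0.125 + 0.3044) ≈ 2.606715, so M₂ = 2.606715 × 249 ≈ 649.072 billion.
ΔM = M₂ − M₁ = 649.072 − 763.5065 = -114.4345 billion.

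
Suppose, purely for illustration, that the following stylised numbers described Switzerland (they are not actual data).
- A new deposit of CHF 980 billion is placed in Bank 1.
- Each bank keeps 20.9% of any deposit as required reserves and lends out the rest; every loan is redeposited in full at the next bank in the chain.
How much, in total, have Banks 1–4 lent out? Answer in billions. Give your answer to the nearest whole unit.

CHF 2257 billion

Bank i lends (1 − rr)^i of the original deposit: Bank 1 lends 980·0.7910 = 775.1800, Bank 2 lends 980·0.7910² ≈ 613.1674, and so on.
Summing a geometric series: total = 980·[0.7910·(1 − 0.7910^4) / (1 − 0.7910)] ≈ 2257.0100 billion.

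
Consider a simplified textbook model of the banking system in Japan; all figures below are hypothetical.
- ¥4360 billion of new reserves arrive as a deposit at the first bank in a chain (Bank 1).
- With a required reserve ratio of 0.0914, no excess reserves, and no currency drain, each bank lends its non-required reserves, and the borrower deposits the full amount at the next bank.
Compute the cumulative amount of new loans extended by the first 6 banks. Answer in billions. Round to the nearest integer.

Bank i lends (1 − rr)^i of the original deposit: Bank 1 lends 4360·0.9086 = 3961.4960, Bank 2 lends 4360·0.9086² ≈ 3599.4153, and so on.
Summing a geometric series: total = 4360·[0.9086·(1 − 0.9086^6) / (1 − 0.9086)] ≈ 18955.9100 billion.

¥18956 billion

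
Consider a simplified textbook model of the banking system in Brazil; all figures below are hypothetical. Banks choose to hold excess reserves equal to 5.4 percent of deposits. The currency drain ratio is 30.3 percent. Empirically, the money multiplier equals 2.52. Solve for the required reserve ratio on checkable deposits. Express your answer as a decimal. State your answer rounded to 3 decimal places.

Using m = 2.52. Since m = (1 + c)/(c + rr + e), the denominator satisfies c + rr + e = (1 + c)/m = (1 + 0.303) / 2.52 ≈ 0.517063.
With c = 0.303 and e = 0.054, the required reserve ratio on checkable deposits is 0.517063 − 0.303 − 0.054 = 0.160063.

0.160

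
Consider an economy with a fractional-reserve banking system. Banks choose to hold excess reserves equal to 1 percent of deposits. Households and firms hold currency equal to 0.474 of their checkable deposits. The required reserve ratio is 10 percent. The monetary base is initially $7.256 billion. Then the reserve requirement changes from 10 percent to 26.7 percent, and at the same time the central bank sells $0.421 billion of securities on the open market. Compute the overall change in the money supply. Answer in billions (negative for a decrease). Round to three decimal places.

Before: m₁ = (1 + 0.474) / (0.1 + 0.01 + 0.474) ≈ 2.52397, MB₁ = 7.256, so M₁ = 2.52397 × 7.256 ≈ 18.3139 billion.
After: m₂ = (1 + 0.474) / (0.267 + 0.01 + 0.474) ≈ 1.96272, MB₂ = 7.256 − 0.421 = 6.835, so M₂ = 1.96272 × 6.835 ≈ 13.4152 billion.
ΔM = M₂ − M₁ = 13.4152 − 18.3139 = -4.8987 billion.

-4.899 billion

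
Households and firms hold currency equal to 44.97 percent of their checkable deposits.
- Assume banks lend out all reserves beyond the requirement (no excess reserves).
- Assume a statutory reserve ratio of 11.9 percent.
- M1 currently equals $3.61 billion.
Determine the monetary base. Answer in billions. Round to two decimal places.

$1.42 billion

The money multiplier is m = (1 + c) / (rr + c) = (1 + 0.4497) / (0.119 + 0.4497) ≈ 2.5491.
MB = M / m = 3.61 / 2.5491 ≈ 1.4162 billion.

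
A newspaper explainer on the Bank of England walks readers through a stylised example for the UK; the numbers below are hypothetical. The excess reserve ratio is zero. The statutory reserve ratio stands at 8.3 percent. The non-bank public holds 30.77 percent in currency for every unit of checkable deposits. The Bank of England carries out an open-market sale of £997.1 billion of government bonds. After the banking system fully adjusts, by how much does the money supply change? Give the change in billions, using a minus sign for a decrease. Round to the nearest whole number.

-3337 billion

The money multiplier is m = (1 + c) / (rr + c) = (1 + 0.3077) / (0.083 + 0.3077) ≈ 3.3471.
The sale removes 997.1 billion of base, so ΔM = m × ΔMB = 3.3471 × (−997.1) ≈ -3337.3934 billion.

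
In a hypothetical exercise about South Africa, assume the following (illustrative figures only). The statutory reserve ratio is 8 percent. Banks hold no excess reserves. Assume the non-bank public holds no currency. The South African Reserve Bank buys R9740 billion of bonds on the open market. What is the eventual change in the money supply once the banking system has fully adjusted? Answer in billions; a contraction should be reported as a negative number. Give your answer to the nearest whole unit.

The simple money multiplier is m = 1/rr = 1/0.08 = 12.5.
An open-market purchase increases the monetary base by 9740 billion, so ΔM = m × ΔMB = 12.5 × 9740 = 121750 billion.

R121750 billion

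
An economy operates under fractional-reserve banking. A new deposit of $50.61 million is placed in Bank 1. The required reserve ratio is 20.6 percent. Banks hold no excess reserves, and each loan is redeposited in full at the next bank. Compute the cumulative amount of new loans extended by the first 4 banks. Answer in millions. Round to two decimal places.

$117.54 million

Bank i lends (1 − rr)^i of the original deposit: Bank 1 lends 50.61·0.7940 ≈ 40.1843, Bank 2 lends 50.61·0.7940² ≈ 31.9064, and so on.
Summing a geometric series: total = 50.61·[0.7940·(1 − 0.7940^4) / (1 − 0.7940)] ≈ 117.5393 million.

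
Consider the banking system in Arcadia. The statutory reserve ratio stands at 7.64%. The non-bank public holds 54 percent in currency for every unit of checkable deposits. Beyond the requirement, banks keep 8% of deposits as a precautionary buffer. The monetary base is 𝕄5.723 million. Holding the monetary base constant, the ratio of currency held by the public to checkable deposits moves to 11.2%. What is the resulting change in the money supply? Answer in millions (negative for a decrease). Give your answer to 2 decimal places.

Initially m₁ = (1 + 0.54) / (0.0764 + 0.08 + 0.54) ≈ 2.2114, so M₁ = 2.2114 × 5.723 ≈ 12.6558 million.
After the change m₂ = (1 + 0.112) / (0.0764 + 0.08 + 0.112) ≈ 4.1431, so M₂ = 4.1431 × 5.723 ≈ 23.711 million.
ΔM = M₂ − M₁ = 23.711 − 12.6558 = 11.0552 million.

𝕄11.06 million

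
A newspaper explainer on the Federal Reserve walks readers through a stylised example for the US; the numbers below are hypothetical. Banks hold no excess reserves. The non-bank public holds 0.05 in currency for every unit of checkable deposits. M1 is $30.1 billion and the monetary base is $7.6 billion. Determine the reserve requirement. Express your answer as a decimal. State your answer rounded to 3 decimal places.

0.215

Using m = M/MB = 30.1/7.6 ≈ 3.960526. Since m = (1 + c)/(c + rr + e), the denominator satisfies c + rr + e = (1 + c)/m = (1 + 0.05) / 3.960526 ≈ 0.265116.
With c = 0.05 and e = 0, the reserve requirement is 0.265116 − 0.05 − 0 = 0.215116.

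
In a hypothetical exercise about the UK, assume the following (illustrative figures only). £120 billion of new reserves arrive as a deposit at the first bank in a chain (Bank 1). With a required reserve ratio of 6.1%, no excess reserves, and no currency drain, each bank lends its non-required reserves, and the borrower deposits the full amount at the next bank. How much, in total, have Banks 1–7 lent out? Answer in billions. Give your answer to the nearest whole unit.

£658 billion

Bank i lends (1 − rr)^i of the original deposit: Bank 1 lends 120·0.9390 = 112.6800, Bank 2 lends 120·0.9390² ≈ 105.8065, and so on.
Summing a geometric series: total = 120·[0.9390·(1 − 0.9390^7) / (1 − 0.9390)] ≈ 658.2287 billion.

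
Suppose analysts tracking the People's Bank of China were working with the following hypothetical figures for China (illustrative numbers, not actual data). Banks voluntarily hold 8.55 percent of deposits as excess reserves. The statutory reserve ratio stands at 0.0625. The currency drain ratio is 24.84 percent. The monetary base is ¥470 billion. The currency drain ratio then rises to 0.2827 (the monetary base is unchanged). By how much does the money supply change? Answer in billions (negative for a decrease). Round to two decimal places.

Initially m₁ = (1 + 0.2484) / (0.0625 + 0.0855 + 0.2484) ≈ 3.149344, so M₁ = 3.149344 × 470 ≈ 1480.1917 billion.
After the change m₂ = (1 + 0.2827) / (0.0625 + 0.0855 + 0.2827) ≈ 2.978175, so M₂ = 2.978175 × 470 ≈ 1399.7423 billion.
ΔM = M₂ − M₁ = 1399.7423 − 1480.1917 = -80.4494 billion.

-80.45 billion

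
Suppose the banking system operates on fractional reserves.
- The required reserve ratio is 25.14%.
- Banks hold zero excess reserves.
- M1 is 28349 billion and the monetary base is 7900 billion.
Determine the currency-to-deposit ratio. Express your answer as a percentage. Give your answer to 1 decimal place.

3.8%

Using m = M/MB = 28349/7900 ≈ 3.588481. From m = (1 + c)/(c + rr + e), rearranging gives 1 + c = m·(c + rr + e), so c·(1 − m) = m·(rr + e) − 1.
Hence c = [m·(rr + e) − 1]/(1 − m) = [3.588481 × (0.2514 + 0) − 1] / (1 − 3.588481) ≈ 0.037804.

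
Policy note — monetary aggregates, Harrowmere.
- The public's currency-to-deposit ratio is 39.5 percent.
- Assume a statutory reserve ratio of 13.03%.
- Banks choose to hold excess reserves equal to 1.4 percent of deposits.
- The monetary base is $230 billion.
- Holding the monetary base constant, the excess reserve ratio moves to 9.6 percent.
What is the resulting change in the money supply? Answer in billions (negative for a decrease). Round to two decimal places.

-78.52 billion

Initially m₁ = (1 + 0.395) / (0.1303 + 0.014 + 0.395) ≈ 2.586686, so M₁ = 2.586686 × 230 ≈ 594.9378 billion.
After the change m₂ = (1 + 0.395) / (0.1303 + 0.096 + 0.395) ≈ 2.245292, so M₂ = 2.245292 × 230 ≈ 516.4172 billion.
ΔM = M₂ − M₁ = 516.4172 − 594.9378 = -78.5206 billion.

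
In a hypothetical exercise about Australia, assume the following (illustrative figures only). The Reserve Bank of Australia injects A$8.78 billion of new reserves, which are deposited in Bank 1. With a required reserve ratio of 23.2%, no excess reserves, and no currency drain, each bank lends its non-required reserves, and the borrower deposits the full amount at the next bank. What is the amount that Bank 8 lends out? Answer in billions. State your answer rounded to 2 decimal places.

Each bank lends a fraction (1 − rr) = 0.7680 of the deposit it receives, so Bank 8 receives 8.78·0.7680^7 and lends 8.78·0.7680^8 ≈ 1.0626 billion.

A$1.06 billion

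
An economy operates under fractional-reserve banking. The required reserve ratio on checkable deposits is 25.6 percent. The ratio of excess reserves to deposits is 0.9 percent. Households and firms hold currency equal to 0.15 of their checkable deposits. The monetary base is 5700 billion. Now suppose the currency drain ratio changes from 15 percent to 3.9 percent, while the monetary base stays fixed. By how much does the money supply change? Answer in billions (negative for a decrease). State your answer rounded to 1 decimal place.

3686.1 billion

Initially m₁ = (1 + 0.15) / (0.256 + 0.009 + 0.15) ≈ 2.771084, so M₁ = 2.771084 × 5700 = 15795.1788 billion.
After the change m₂ = (1 + 0.039) / (0.256 + 0.009 + 0.039) ≈ 3.417763, so M₂ = 3.417763 × 5700 = 19481.2491 billion.
ΔM = M₂ − M₁ = 19481.2491 − 15795.1788 = 3686.0703 billion.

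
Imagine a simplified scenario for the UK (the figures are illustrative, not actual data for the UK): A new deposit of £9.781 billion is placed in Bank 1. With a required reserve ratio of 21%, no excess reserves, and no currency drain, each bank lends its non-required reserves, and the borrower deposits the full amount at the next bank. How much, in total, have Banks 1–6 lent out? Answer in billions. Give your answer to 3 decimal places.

Bank i lends (1 − rr)^i of the original deposit: Bank 1 lends 9.781·0.7900 ≈ 7.7270, Bank 2 lends 9.781·0.7900² ≈ 6.1043, and so on.
Summing a geometric series: total = 9.781·[0.7900·(1 − 0.7900^6) / (1 − 0.7900)] ≈ 27.8507 billion.

£27.851 billion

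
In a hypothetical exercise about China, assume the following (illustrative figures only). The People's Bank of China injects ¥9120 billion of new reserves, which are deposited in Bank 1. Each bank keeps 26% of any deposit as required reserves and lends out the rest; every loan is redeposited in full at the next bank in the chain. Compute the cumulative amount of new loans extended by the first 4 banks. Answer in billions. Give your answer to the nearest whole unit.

Bank i lends (1 − rr)^i of the original deposit: Bank 1 lends 9120·0.7400 = 6748.8000, Bank 2 lends 9120·0.7400² = 4994.1120, and so on.
Summing a geometric series: total = 9120·[0.7400·(1 − 0.7400^4) / (1 − 0.7400)] ≈ 18173.3306 billion.

¥18173 billion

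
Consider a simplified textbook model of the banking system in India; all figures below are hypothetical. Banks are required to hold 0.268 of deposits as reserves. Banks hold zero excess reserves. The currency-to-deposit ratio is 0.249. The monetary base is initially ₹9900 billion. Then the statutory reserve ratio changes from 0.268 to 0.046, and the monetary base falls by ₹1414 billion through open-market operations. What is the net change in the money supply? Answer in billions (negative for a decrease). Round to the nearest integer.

Before: m₁ = (1 + 0.249) / (0.268 + 0.249) ≈ 2.41586, MB₁ = 9900, so M₁ = 2.41586 × 9900 = 23917.014 billion.
After: m₂ = (1 + 0.249) / (0.046 + 0.249) ≈ 4.23390, MB₂ = 9900 − 1414 = 8486, so M₂ = 4.23390 × 8486 = 35928.8754 billion.
ΔM = M₂ − M₁ = 35928.8754 − 23917.014 = 12011.8614 billion.

₹12012 billion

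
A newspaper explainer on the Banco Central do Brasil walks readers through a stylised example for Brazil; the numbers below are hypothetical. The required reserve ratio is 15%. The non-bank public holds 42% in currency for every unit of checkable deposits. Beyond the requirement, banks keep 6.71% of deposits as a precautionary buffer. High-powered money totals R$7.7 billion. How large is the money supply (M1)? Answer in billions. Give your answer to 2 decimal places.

R$17.16 billion

The money multiplier is m = (1 + c) / (rr + e + c) = (1 + 0.42) / (0.15 + 0.0671 + 0.42) ≈ 2.2288.
So M = m × MB = 2.2288 × 7.7 ≈ 17.1618 billion.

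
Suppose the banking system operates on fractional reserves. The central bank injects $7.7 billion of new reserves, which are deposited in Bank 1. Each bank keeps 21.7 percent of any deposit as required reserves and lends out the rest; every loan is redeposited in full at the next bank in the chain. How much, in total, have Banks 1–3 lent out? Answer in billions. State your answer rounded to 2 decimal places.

$14.45 billion

Bank i lends (1 − rr)^i of the original deposit: Bank 1 lends 7.7·0.7830 = 6.0291, Bank 2 lends 7.7·0.7830² ≈ 4.7208, and so on.
Summing a geometric series: total = 7.7·[0.7830·(1 − 0.7830^3) / (1 − 0.7830)] ≈ 14.4463 billion.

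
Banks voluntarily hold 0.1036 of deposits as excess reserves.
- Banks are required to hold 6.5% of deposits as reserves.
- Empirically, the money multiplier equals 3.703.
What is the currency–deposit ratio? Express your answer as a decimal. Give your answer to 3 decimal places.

0.139

Using m = 3.703. From m = (1 + c)/(c + rr + e), rearranging gives 1 + c = m·(c + rr + e), so c·(1 − m) = m·(rr + e) − 1.
Hence c = [m·(rr + e) − 1]/(1 − m) = [3.703 × (0.065 + 0.1036) − 1] / (1 − 3.703) ≈ 0.138984.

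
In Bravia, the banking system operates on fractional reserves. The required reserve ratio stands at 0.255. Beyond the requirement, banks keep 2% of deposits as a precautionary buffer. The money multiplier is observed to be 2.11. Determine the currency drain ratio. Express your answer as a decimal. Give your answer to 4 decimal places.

0.3782

Using m = 2.11. From m = (1 + c)/(c + rr + e), rearranging gives 1 + c = m·(c + rr + e), so c·(1 − m) = m·(rr + e) − 1.
Hence c = [m·(rr + e) − 1]/(1 − m) = [2.11 × (0.255 + 0.02) − 1] / (1 − 2.11) ≈ 0.378153.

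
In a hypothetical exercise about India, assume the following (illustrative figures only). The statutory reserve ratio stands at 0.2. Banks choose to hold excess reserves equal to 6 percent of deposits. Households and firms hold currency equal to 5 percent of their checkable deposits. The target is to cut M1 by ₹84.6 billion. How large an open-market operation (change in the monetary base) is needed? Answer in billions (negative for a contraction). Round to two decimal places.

The money multiplier is m = (1 + c) / (rr + e + c) = (1 + 0.05) / (0.2 + 0.06 + 0.05) ≈ 3.38710.
ΔMB = ΔM / m = (−84.6) / 3.38710 ≈ -24.9771 billion.

-24.98 billion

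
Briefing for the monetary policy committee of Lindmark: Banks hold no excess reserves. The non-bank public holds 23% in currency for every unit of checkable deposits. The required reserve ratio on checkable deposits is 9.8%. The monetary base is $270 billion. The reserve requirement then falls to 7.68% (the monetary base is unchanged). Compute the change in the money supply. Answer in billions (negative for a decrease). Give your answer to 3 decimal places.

$69.964 billion

Initially m₁ = (1 + 0.23) / (0.098 + 0.23) = 3.75, so M₁ = 3.75 × 270 = 1012.5 billion.
After the change m₂ = (1 + 0.23) / (0.0768 + 0.23) ≈ 4.0091265, so M₂ = 4.0091265 × 270 ≈ 1082.4642 billion.
ΔM = M₂ − M₁ = 1082.4642 − 1012.5 = 69.9642 billion.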